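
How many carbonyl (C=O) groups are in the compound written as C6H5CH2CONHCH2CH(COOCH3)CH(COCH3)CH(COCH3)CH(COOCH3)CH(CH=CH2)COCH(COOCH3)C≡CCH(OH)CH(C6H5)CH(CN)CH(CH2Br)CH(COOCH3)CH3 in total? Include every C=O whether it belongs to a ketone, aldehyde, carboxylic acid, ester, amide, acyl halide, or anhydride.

CH2CONHCH2: amide, 1 C=O (running total 1).
CH(COOCH3): ester, 1 C=O (running total 2).
CH(COCH3): ketone, 1 C=O (running total 3).
CH(COCH3): ketone, 1 C=O (running total 4).
CH(COOCH3): ester, 1 C=O (running total 5).
CO: ketone, 1 C=O (running total 6).
CH(COOCH3): ester, 1 C=O (running total 7).
CH(COOCH3): ester, 1 C=O (running total 8).

8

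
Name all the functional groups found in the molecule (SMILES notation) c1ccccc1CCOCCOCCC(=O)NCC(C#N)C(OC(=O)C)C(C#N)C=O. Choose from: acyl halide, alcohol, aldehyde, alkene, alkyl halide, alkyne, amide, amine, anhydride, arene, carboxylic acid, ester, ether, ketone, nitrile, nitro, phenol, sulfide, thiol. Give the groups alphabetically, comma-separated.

aldehyde, amide, arene, ester, ether, nitrile

Working along the chain:
  C6H5: C6H5– phenyl ring → arene.
  CH2OCH2: C–O–C with sp³ carbons on both sides and no adjacent C=O → ether.
  CH2OCH2: C–O–C with sp³ carbons on both sides and no adjacent C=O → ether.
  CH2CONHCH2: –C(=O)–N– linkage → amide (the N is not an amine).
  CH(CN): pendant –C≡N: nitrile.
  CH(OCOCH3): pendant –OC(=O)CH3: an acyloxy group → ester.
  CH(CN): pendant –C≡N: nitrile.
  CHO: terminal –CHO: carbonyl C bonded to H and C → aldehyde.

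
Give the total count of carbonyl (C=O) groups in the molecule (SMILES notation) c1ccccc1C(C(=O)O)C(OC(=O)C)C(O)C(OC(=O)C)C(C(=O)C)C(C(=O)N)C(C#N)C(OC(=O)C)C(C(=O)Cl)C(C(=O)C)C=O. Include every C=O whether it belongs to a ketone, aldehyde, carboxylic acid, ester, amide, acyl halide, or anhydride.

CH(COOH): carboxylic acid, 1 C=O (running total 1).
CH(OCOCH3): ester, 1 C=O (running total 2).
CH(OCOCH3): ester, 1 C=O (running total 3).
CH(COCH3): ketone, 1 C=O (running total 4).
CH(CONH2): amide, 1 C=O (running total 5).
CH(OCOCH3): ester, 1 C=O (running total 6).
CH(COCl): acyl halide, 1 C=O (running total 7).
CH(COCH3): ketone, 1 C=O (running total 8).
CHO: aldehyde, 1 C=O (running total 9).

9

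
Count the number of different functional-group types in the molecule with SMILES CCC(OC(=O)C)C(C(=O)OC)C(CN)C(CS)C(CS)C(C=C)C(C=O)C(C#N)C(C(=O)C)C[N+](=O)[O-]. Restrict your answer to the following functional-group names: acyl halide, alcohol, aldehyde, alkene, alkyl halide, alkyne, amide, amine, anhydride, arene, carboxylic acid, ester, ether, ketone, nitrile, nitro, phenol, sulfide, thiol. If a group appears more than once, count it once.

Working along the chain:
  CH(OCOCH3): pendant –OC(=O)CH3: an acyloxy group → ester.
  CH(COOCH3): pendant –COOCH3: carbonyl C bonded to C and –OCH3 → ester.
  CH(CH2NH2): pendant –CH2NH2: N on sp³ C, no adjacent C=O → amine.
  CH(CH2SH): pendant –CH2SH → thiol.
  CH(CH2SH): pendant –CH2SH → thiol.
  CH(CH=CH2): pendant –CH=CH2: C=C double bond → alkene.
  CH(CHO): pendant –CHO: carbonyl C bonded to C and H → aldehyde.
  CH(CN): pendant –C≡N: nitrile.
  CH(COCH3): pendant –COCH3: carbonyl C bonded to two carbons → ketone.
  CH2NO2: –NO2 on carbon → nitro group.
Distinct types present: aldehyde, alkene, amine, ester, ketone, nitrile, nitro, thiol.

8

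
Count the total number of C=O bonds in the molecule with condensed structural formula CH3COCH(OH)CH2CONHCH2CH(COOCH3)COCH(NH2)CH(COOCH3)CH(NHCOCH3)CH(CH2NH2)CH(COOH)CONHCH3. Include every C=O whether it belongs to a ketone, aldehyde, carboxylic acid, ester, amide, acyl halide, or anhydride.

8

CO: ketone, 1 C=O (running total 1).
CH2CONHCH2: amide, 1 C=O (running total 2).
CH(COOCH3): ester, 1 C=O (running total 3).
CO: ketone, 1 C=O (running total 4).
CH(COOCH3): ester, 1 C=O (running total 5).
CH(NHCOCH3): amide, 1 C=O (running total 6).
CH(COOH): carboxylic acid, 1 C=O (running total 7).
CONHCH3: amide, 1 C=O (running total 8).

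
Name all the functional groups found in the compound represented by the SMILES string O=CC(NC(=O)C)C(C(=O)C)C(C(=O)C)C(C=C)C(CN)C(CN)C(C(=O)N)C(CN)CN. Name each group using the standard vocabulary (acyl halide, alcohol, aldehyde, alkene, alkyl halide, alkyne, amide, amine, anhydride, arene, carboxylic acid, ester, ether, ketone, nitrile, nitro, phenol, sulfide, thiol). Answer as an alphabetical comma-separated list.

Taking each segment in turn:
  OHC: terminal –CHO: carbonyl C bonded to H and C → aldehyde.
  CH(NHCOCH3): pendant –NHC(=O)CH3: N bonded to a carbonyl → amide (not amine).
  CH(COCH3): pendant –COCH3: carbonyl C bonded to two carbons → ketone.
  CH(COCH3): pendant –COCH3: carbonyl C bonded to two carbons → ketone.
  CH(CH=CH2): pendant –CH=CH2: C=C double bond → alkene.
  CH(CH2NH2): pendant –CH2NH2: N on sp³ C, no adjacent C=O → amine.
  CH(CH2NH2): pendant –CH2NH2: N on sp³ C, no adjacent C=O → amine.
  CH(CONH2): pendant –CONH2: carbonyl C bonded to C and N → amide.
  CH(CH2NH2): pendant –CH2NH2: N on sp³ C, no adjacent C=O → amine.
  CH2NH2: –NH2 on an sp³ carbon with no adjacent C=O → amine.

aldehyde, alkene, amide, amine, ketone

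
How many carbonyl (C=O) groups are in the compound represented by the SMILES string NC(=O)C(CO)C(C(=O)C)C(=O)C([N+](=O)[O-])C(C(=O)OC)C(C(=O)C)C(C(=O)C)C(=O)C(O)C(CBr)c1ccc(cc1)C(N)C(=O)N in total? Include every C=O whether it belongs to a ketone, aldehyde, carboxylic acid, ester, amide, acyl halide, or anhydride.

8

H2NCO: amide, 1 C=O (running total 1).
CH(COCH3): ketone, 1 C=O (running total 2).
CO: ketone, 1 C=O (running total 3).
CH(COOCH3): ester, 1 C=O (running total 4).
CH(COCH3): ketone, 1 C=O (running total 5).
CH(COCH3): ketone, 1 C=O (running total 6).
CO: ketone, 1 C=O (running total 7).
CONH2: amide, 1 C=O (running total 8).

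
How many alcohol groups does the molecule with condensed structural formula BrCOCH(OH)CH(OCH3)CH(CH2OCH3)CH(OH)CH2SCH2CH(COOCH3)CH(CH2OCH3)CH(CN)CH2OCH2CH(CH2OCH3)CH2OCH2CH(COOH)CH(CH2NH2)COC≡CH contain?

Taking each segment in turn:
  BrCO: –C(=O)Br: carbonyl C bonded to C and to a halogen → acyl halide (not alkyl halide).
  CH(OH): –OH on an sp³ carbon → alcohol (secondary).
  CH(OCH3): pendant –OCH3: C–O–C with sp³ C, no adjacent C=O → ether.
  CH(CH2OCH3): pendant –CH2OCH3: C–O–C linkage → ether.
  CH(OH): –OH on an sp³ carbon → alcohol (secondary).
  CH2SCH2: C–S–C linkage → sulfide (thioether).
  CH(COOCH3): pendant –COOCH3: carbonyl C bonded to C and –OCH3 → ester.
  CH(CH2OCH3): pendant –CH2OCH3: C–O–C linkage → ether.
  CH(CN): pendant –C≡N: nitrile.
  CH2OCH2: C–O–C with sp³ carbons on both sides and no adjacent C=O → ether.
  CH(CH2OCH3): pendant –CH2OCH3: C–O–C linkage → ether.
  CH2OCH2: C–O–C with sp³ carbons on both sides and no adjacent C=O → ether.
  CH(COOH): pendant –COOH: carbonyl C bonded to C and –OH → carboxylic acid.
  CH(CH2NH2): pendant –CH2NH2: N on sp³ C, no adjacent C=O → amine.
  CO: –C(=O)– with carbon on both sides → ketone.
  C≡CH: C≡C triple bond → alkyne.
Alcohol appears at: CH(OH), CH(OH) → 2.

2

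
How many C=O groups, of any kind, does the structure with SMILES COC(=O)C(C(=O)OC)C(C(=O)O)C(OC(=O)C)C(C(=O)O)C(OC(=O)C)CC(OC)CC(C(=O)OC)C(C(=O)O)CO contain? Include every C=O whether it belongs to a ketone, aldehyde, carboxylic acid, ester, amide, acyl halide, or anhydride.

8

CH3OOC: ester, 1 C=O (running total 1).
CH(COOCH3): ester, 1 C=O (running total 2).
CH(COOH): carboxylic acid, 1 C=O (running total 3).
CH(OCOCH3): ester, 1 C=O (running total 4).
CH(COOH): carboxylic acid, 1 C=O (running total 5).
CH(OCOCH3): ester, 1 C=O (running total 6).
CH(COOCH3): ester, 1 C=O (running total 7).
CH(COOH): carboxylic acid, 1 C=O (running total 8).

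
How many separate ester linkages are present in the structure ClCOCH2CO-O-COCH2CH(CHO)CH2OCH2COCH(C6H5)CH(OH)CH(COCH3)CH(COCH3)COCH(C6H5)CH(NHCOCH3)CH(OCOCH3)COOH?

1

–C(=O)Cl: carbonyl C bonded to C and to a halogen → acyl halide (not alkyl halide).
two acyl groups sharing one oxygen, –C(=O)–O–C(=O)– → anhydride.
pendant –CHO: carbonyl C bonded to C and H → aldehyde.
C–O–C with sp³ carbons on both sides and no adjacent C=O → ether.
–C(=O)– with carbon on both sides → ketone.
pendant –C6H5: benzene ring → arene.
–OH on an sp³ carbon → alcohol (secondary).
pendant –COCH3: carbonyl C bonded to two carbons → ketone.
pendant –COCH3: carbonyl C bonded to two carbons → ketone.
–C(=O)– with carbon on both sides → ketone.
pendant –C6H5: benzene ring → arene.
pendant –NHC(=O)CH3: N bonded to a carbonyl → amide (not amine).
pendant –OC(=O)CH3: an acyloxy group → ester.
–COOH: carbonyl C bonded to –OH and C → carboxylic acid (the –OH is not a separate alcohol).
Ester appears at: CH(OCOCH3) → 1.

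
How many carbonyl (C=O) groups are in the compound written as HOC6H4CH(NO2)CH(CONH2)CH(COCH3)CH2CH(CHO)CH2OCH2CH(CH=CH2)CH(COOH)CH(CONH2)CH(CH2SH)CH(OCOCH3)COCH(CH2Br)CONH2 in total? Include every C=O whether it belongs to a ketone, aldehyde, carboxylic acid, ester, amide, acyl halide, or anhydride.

CH(CONH2): amide, 1 C=O (running total 1).
CH(COCH3): ketone, 1 C=O (running total 2).
CH(CHO): aldehyde, 1 C=O (running total 3).
CH(COOH): carboxylic acid, 1 C=O (running total 4).
CH(CONH2): amide, 1 C=O (running total 5).
CH(OCOCH3): ester, 1 C=O (running total 6).
CO: ketone, 1 C=O (running total 7).
CONH2: amide, 1 C=O (running total 8).

8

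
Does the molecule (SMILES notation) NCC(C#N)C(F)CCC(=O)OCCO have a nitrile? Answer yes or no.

yes

Taking each segment in turn:
  H2NCH2: –NH2 on an sp³ carbon with no adjacent C=O → amine.
  CH(CN): pendant –C≡N: nitrile.
  CH(F): halogen on an sp³ carbon → alkyl halide.
  CH2COOCH2: –C(=O)–O–C with C on the carbonyl side → ester.
  CH2OH: –OH on an sp³ carbon → alcohol.
The CH(CN) segment supplies the nitrile: pendant –C≡N: nitrile.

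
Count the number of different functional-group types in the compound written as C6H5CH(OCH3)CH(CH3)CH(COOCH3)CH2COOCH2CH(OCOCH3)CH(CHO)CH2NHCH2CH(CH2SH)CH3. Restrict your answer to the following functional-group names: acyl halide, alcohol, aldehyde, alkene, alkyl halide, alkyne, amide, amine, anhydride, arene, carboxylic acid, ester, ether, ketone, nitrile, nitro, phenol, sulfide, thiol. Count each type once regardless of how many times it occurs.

6

Taking each segment in turn:
  C6H5: C6H5– phenyl ring → arene.
  CH(OCH3): pendant –OCH3: C–O–C with sp³ C, no adjacent C=O → ether.
  CH(COOCH3): pendant –COOCH3: carbonyl C bonded to C and –OCH3 → ester.
  CH2COOCH2: –C(=O)–O–C with C on the carbonyl side → ester.
  CH(OCOCH3): pendant –OC(=O)CH3: an acyloxy group → ester.
  CH(CHO): pendant –CHO: carbonyl C bonded to C and H → aldehyde.
  CH2NHCH2: C–N–C with sp³ carbons and no adjacent C=O → amine (secondary).
  CH(CH2SH): pendant –CH2SH → thiol.
Distinct types present: aldehyde, amine, arene, ester, ether, thiol.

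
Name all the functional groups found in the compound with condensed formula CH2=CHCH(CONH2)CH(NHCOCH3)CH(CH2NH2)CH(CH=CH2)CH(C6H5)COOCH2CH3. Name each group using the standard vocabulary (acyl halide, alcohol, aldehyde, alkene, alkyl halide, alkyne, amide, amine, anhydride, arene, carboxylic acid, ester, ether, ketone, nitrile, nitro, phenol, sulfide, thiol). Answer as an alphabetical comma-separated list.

Working along the chain:
  CH2=CH: C=C double bond → alkene.
  CH(CONH2): pendant –CONH2: carbonyl C bonded to C and N → amide.
  CH(NHCOCH3): pendant –NHC(=O)CH3: N bonded to a carbonyl → amide (not amine).
  CH(CH2NH2): pendant –CH2NH2: N on sp³ C, no adjacent C=O → amine.
  CH(CH=CH2): pendant –CH=CH2: C=C double bond → alkene.
  CH(C6H5): pendant –C6H5: benzene ring → arene.
  COOCH2CH3: –C(=O)OCH2CH3: carbonyl C bonded to C and to –OEt → ester.

alkene, amide, amine, arene, ester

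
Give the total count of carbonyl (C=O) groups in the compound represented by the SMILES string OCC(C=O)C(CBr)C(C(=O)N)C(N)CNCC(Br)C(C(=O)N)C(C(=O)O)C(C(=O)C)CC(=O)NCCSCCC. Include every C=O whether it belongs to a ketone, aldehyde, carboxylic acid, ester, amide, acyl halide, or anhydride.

6

CH(CHO): aldehyde, 1 C=O (running total 1).
CH(CONH2): amide, 1 C=O (running total 2).
CH(CONH2): amide, 1 C=O (running total 3).
CH(COOH): carboxylic acid, 1 C=O (running total 4).
CH(COCH3): ketone, 1 C=O (running total 5).
CH2CONHCH2: amide, 1 C=O (running total 6).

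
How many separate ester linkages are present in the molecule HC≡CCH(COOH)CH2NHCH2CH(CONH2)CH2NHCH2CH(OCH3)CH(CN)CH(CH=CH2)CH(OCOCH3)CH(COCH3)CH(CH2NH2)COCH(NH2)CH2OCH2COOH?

Reading the structure from left to right:
  HC≡C: C≡C triple bond → alkyne.
  CH(COOH): pendant –COOH: carbonyl C bonded to C and –OH → carboxylic acid.
  CH2NHCH2: C–N–C with sp³ carbons and no adjacent C=O → amine (secondary).
  CH(CONH2): pendant –CONH2: carbonyl C bonded to C and N → amide.
  CH2NHCH2: C–N–C with sp³ carbons and no adjacent C=O → amine (secondary).
  CH(OCH3): pendant –OCH3: C–O–C with sp³ C, no adjacent C=O → ether.
  CH(CN): pendant –C≡N: nitrile.
  CH(CH=CH2): pendant –CH=CH2: C=C double bond → alkene.
  CH(OCOCH3): pendant –OC(=O)CH3: an acyloxy group → ester.
  CH(COCH3): pendant –COCH3: carbonyl C bonded to two carbons → ketone.
  CH(CH2NH2): pendant –CH2NH2: N on sp³ C, no adjacent C=O → amine.
  CO: –C(=O)– with carbon on both sides → ketone.
  CH(NH2): –NH2 on an sp³ carbon with no adjacent C=O → amine.
  CH2OCH2: C–O–C with sp³ carbons on both sides and no adjacent C=O → ether.
  COOH: –COOH: carbonyl C bonded to –OH and C → carboxylic acid (the –OH is not a separate alcohol).
Ester appears at: CH(OCOCH3) → 1.

1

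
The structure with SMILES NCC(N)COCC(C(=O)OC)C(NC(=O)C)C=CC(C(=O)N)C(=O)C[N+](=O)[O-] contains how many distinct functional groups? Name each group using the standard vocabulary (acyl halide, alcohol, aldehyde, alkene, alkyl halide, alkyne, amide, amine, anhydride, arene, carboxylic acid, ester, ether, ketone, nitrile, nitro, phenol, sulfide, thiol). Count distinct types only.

Taking each segment in turn:
  H2NCH2: –NH2 on an sp³ carbon with no adjacent C=O → amine.
  CH(NH2): –NH2 on an sp³ carbon with no adjacent C=O → amine.
  CH2OCH2: C–O–C with sp³ carbons on both sides and no adjacent C=O → ether.
  CH(COOCH3): pendant –COOCH3: carbonyl C bonded to C and –OCH3 → ester.
  CH(NHCOCH3): pendant –NHC(=O)CH3: N bonded to a carbonyl → amide (not amine).
  CH=CH: C=C double bond → alkene.
  CH(CONH2): pendant –CONH2: carbonyl C bonded to C and N → amide.
  CO: –C(=O)– with carbon on both sides → ketone.
  CH2NO2: –NO2 on carbon → nitro group.
Distinct types present: alkene, amide, amine, ester, ether, ketone, nitro.

7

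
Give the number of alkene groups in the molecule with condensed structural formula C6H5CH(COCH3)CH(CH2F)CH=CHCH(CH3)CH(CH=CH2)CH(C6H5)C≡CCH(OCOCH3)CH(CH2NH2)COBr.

2

Taking each segment in turn:
  C6H5: C6H5– phenyl ring → arene.
  CH(COCH3): pendant –COCH3: carbonyl C bonded to two carbons → ketone.
  CH(CH2F): pendant –CH2X: halogen on sp³ carbon → alkyl halide.
  CH=CH: C=C double bond → alkene.
  CH(CH=CH2): pendant –CH=CH2: C=C double bond → alkene.
  CH(C6H5): pendant –C6H5: benzene ring → arene.
  C≡C: C≡C triple bond → alkyne.
  CH(OCOCH3): pendant –OC(=O)CH3: an acyloxy group → ester.
  CH(CH2NH2): pendant –CH2NH2: N on sp³ C, no adjacent C=O → amine.
  COBr: –C(=O)Br: carbonyl C bonded to C and to a halogen → acyl halide (not alkyl halide).
Alkene appears at: CH=CH, CH(CH=CH2) → 2.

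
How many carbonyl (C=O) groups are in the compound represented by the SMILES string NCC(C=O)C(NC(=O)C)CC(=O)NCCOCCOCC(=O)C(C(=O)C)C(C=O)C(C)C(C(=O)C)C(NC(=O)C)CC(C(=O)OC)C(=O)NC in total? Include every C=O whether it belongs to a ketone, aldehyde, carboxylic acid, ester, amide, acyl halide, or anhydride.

10

CH(CHO): aldehyde, 1 C=O (running total 1).
CH(NHCOCH3): amide, 1 C=O (running total 2).
CH2CONHCH2: amide, 1 C=O (running total 3).
CO: ketone, 1 C=O (running total 4).
CH(COCH3): ketone, 1 C=O (running total 5).
CH(CHO): aldehyde, 1 C=O (running total 6).
CH(COCH3): ketone, 1 C=O (running total 7).
CH(NHCOCH3): amide, 1 C=O (running total 8).
CH(COOCH3): ester, 1 C=O (running total 9).
CONHCH3: amide, 1 C=O (running total 10).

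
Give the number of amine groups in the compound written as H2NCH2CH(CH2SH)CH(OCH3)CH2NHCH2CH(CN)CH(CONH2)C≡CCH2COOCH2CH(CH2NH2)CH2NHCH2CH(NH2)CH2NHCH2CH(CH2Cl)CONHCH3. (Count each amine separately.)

Working along the chain:
  H2NCH2: –NH2 on an sp³ carbon with no adjacent C=O → amine.
  CH(CH2SH): pendant –CH2SH → thiol.
  CH(OCH3): pendant –OCH3: C–O–C with sp³ C, no adjacent C=O → ether.
  CH2NHCH2: C–N–C with sp³ carbons and no adjacent C=O → amine (secondary).
  CH(CN): pendant –C≡N: nitrile.
  CH(CONH2): pendant –CONH2: carbonyl C bonded to C and N → amide.
  C≡C: C≡C triple bond → alkyne.
  CH2COOCH2: –C(=O)–O–C with C on the carbonyl side → ester.
  CH(CH2NH2): pendant –CH2NH2: N on sp³ C, no adjacent C=O → amine.
  CH2NHCH2: C–N–C with sp³ carbons and no adjacent C=O → amine (secondary).
  CH(NH2): –NH2 on an sp³ carbon with no adjacent C=O → amine.
  CH2NHCH2: C–N–C with sp³ carbons and no adjacent C=O → amine (secondary).
  CH(CH2Cl): pendant –CH2X: halogen on sp³ carbon → alkyl halide.
  CONHCH3: –C(=O)NHCH3: carbonyl C bonded to C and to N → amide (the N is not an amine).
Amine appears at: H2NCH2, CH2NHCH2, CH(CH2NH2), CH2NHCH2, CH(NH2), CH2NHCH2 → 6.

6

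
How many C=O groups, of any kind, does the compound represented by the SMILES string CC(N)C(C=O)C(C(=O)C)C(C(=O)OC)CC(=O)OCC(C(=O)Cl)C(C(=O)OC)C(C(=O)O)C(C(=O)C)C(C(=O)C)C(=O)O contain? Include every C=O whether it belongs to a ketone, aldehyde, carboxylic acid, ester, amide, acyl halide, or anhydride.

CH(CHO): aldehyde, 1 C=O (running total 1).
CH(COCH3): ketone, 1 C=O (running total 2).
CH(COOCH3): ester, 1 C=O (running total 3).
CH2COOCH2: ester, 1 C=O (running total 4).
CH(COCl): acyl halide, 1 C=O (running total 5).
CH(COOCH3): ester, 1 C=O (running total 6).
CH(COOH): carboxylic acid, 1 C=O (running total 7).
CH(COCH3): ketone, 1 C=O (running total 8).
CH(COCH3): ketone, 1 C=O (running total 9).
COOH: carboxylic acid, 1 C=O (running total 10).

10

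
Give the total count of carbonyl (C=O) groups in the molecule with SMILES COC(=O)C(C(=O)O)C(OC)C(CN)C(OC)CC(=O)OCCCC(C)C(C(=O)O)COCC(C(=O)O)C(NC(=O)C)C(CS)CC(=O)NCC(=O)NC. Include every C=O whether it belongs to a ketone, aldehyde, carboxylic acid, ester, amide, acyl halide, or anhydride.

CH3OOC: ester, 1 C=O (running total 1).
CH(COOH): carboxylic acid, 1 C=O (running total 2).
CH2COOCH2: ester, 1 C=O (running total 3).
CH(COOH): carboxylic acid, 1 C=O (running total 4).
CH(COOH): carboxylic acid, 1 C=O (running total 5).
CH(NHCOCH3): amide, 1 C=O (running total 6).
CH2CONHCH2: amide, 1 C=O (running total 7).
CONHCH3: amide, 1 C=O (running total 8).

8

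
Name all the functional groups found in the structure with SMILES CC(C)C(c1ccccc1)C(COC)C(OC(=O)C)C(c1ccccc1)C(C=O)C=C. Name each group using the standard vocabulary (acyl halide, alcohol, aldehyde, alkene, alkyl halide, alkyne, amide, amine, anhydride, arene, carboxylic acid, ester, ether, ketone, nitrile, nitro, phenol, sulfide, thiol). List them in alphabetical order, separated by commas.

aldehyde, alkene, arene, ester, ether

Taking each segment in turn:
  CH(C6H5): pendant –C6H5: benzene ring → arene.
  CH(CH2OCH3): pendant –CH2OCH3: C–O–C linkage → ether.
  CH(OCOCH3): pendant –OC(=O)CH3: an acyloxy group → ester.
  CH(C6H5): pendant –C6H5: benzene ring → arene.
  CH(CHO): pendant –CHO: carbonyl C bonded to C and H → aldehyde.
  CH=CH2: C=C double bond → alkene.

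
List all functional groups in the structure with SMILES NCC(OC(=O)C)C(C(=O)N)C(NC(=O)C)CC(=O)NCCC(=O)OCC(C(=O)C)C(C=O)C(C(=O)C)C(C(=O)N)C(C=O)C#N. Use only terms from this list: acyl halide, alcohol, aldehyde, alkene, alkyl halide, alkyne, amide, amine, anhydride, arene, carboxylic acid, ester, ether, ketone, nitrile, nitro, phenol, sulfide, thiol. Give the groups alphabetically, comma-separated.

aldehyde, amide, amine, ester, ketone, nitrile

–NH2 on an sp³ carbon with no adjacent C=O → amine.
pendant –OC(=O)CH3: an acyloxy group → ester.
pendant –CONH2: carbonyl C bonded to C and N → amide.
pendant –NHC(=O)CH3: N bonded to a carbonyl → amide (not amine).
–C(=O)–N– linkage → amide (the N is not an amine).
–C(=O)–O–C with C on the carbonyl side → ester.
pendant –COCH3: carbonyl C bonded to two carbons → ketone.
pendant –CHO: carbonyl C bonded to C and H → aldehyde.
pendant –COCH3: carbonyl C bonded to two carbons → ketone.
pendant –CONH2: carbonyl C bonded to C and N → amide.
pendant –CHO: carbonyl C bonded to C and H → aldehyde.
–C≡N: carbon triple-bonded to nitrogen → nitrile.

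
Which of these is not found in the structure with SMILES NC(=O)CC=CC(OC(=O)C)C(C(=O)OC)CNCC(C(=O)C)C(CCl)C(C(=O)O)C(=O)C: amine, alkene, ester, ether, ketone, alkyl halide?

ether

ester: present (CH(OCOCH3) — pendant –OC(=O)CH3: an acyloxy group → ester).
alkyl halide: present (CH(CH2Cl) — pendant –CH2X: halogen on sp³ carbon → alkyl halide).
ketone: present (CH(COCH3) — pendant –COCH3: carbonyl C bonded to two carbons → ketone).
amine: present (CH2NHCH2 — C–N–C with sp³ carbons and no adjacent C=O → amine (secondary)).
alkene: present (CH=CH — C=C double bond → alkene).
ether: absent. In each of CH(OCOCH3) and CH(COOCH3), the C–O–C oxygen is adjacent to a C=O, so it belongs to an ester, not an ether.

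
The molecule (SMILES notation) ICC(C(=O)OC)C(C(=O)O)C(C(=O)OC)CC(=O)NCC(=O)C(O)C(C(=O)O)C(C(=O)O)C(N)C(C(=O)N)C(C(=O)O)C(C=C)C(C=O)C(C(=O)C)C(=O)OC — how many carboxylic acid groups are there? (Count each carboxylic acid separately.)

4

halogen on an sp³ carbon → alkyl halide.
pendant –COOCH3: carbonyl C bonded to C and –OCH3 → ester.
pendant –COOH: carbonyl C bonded to C and –OH → carboxylic acid.
pendant –COOCH3: carbonyl C bonded to C and –OCH3 → ester.
–C(=O)–N– linkage → amide (the N is not an amine).
–C(=O)– with carbon on both sides → ketone.
–OH on an sp³ carbon → alcohol (secondary).
pendant –COOH: carbonyl C bonded to C and –OH → carboxylic acid.
pendant –COOH: carbonyl C bonded to C and –OH → carboxylic acid.
–NH2 on an sp³ carbon with no adjacent C=O → amine.
pendant –CONH2: carbonyl C bonded to C and N → amide.
pendant –COOH: carbonyl C bonded to C and –OH → carboxylic acid.
pendant –CH=CH2: C=C double bond → alkene.
pendant –CHO: carbonyl C bonded to C and H → aldehyde.
pendant –COCH3: carbonyl C bonded to two carbons → ketone.
–C(=O)OCH3: carbonyl C bonded to C and to –OCH3 → ester (not ketone + ether).
Carboxylic acid appears at: CH(COOH), CH(COOH), CH(COOH), CH(COOH) → 4.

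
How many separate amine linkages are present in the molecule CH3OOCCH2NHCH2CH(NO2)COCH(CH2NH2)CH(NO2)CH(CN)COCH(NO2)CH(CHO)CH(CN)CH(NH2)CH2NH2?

4

Taking each segment in turn:
  CH3OOC: CH3O–C(=O)–: carbonyl C bonded to C and to –OCH3 → ester (not ketone + ether).
  CH2NHCH2: C–N–C with sp³ carbons and no adjacent C=O → amine (secondary).
  CH(NO2): –NO2 on an sp³ carbon → nitro (the N=O is not a carbonyl).
  CO: –C(=O)– with carbon on both sides → ketone.
  CH(CH2NH2): pendant –CH2NH2: N on sp³ C, no adjacent C=O → amine.
  CH(NO2): –NO2 on an sp³ carbon → nitro (the N=O is not a carbonyl).
  CH(CN): pendant –C≡N: nitrile.
  CO: –C(=O)– with carbon on both sides → ketone.
  CH(NO2): –NO2 on an sp³ carbon → nitro (the N=O is not a carbonyl).
  CH(CHO): pendant –CHO: carbonyl C bonded to C and H → aldehyde.
  CH(CN): pendant –C≡N: nitrile.
  CH(NH2): –NH2 on an sp³ carbon with no adjacent C=O → amine.
  CH2NH2: –NH2 on an sp³ carbon with no adjacent C=O → amine.
Amine appears at: CH2NHCH2, CH(CH2NH2), CH(NH2), CH2NH2 → 4.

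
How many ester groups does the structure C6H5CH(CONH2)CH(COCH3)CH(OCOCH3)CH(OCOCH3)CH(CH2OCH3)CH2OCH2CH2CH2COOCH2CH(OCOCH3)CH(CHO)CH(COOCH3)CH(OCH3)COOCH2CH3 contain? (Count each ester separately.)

6

Working along the chain:
  C6H5: C6H5– phenyl ring → arene.
  CH(CONH2): pendant –CONH2: carbonyl C bonded to C and N → amide.
  CH(COCH3): pendant –COCH3: carbonyl C bonded to two carbons → ketone.
  CH(OCOCH3): pendant –OC(=O)CH3: an acyloxy group → ester.
  CH(OCOCH3): pendant –OC(=O)CH3: an acyloxy group → ester.
  CH(CH2OCH3): pendant –CH2OCH3: C–O–C linkage → ether.
  CH2OCH2: C–O–C with sp³ carbons on both sides and no adjacent C=O → ether.
  CH2COOCH2: –C(=O)–O–C with C on the carbonyl side → ester.
  CH(OCOCH3): pendant –OC(=O)CH3: an acyloxy group → ester.
  CH(CHO): pendant –CHO: carbonyl C bonded to C and H → aldehyde.
  CH(COOCH3): pendant –COOCH3: carbonyl C bonded to C and –OCH3 → ester.
  CH(OCH3): pendant –OCH3: C–O–C with sp³ C, no adjacent C=O → ether.
  COOCH2CH3: –C(=O)OCH2CH3: carbonyl C bonded to C and to –OEt → ester.
Ester appears at: CH(OCOCH3), CH(OCOCH3), CH2COOCH2, CH(OCOCH3), CH(COOCH3), COOCH2CH3 → 6.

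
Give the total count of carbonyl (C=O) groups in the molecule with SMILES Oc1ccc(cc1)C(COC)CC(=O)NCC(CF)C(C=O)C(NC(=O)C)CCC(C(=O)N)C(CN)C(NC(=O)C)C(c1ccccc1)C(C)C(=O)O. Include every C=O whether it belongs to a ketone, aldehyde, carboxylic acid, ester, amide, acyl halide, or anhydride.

6

CH2CONHCH2: amide, 1 C=O (running total 1).
CH(CHO): aldehyde, 1 C=O (running total 2).
CH(NHCOCH3): amide, 1 C=O (running total 3).
CH(CONH2): amide, 1 C=O (running total 4).
CH(NHCOCH3): amide, 1 C=O (running total 5).
COOH: carboxylic acid, 1 C=O (running total 6).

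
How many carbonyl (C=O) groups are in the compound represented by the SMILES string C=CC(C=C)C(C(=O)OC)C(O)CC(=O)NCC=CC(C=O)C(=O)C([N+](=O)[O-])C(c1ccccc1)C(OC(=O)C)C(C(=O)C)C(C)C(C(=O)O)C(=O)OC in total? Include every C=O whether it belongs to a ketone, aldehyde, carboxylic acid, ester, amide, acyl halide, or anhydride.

CH(COOCH3): ester, 1 C=O (running total 1).
CH2CONHCH2: amide, 1 C=O (running total 2).
CH(CHO): aldehyde, 1 C=O (running total 3).
CO: ketone, 1 C=O (running total 4).
CH(OCOCH3): ester, 1 C=O (running total 5).
CH(COCH3): ketone, 1 C=O (running total 6).
CH(COOH): carboxylic acid, 1 C=O (running total 7).
COOCH3: ester, 1 C=O (running total 8).

8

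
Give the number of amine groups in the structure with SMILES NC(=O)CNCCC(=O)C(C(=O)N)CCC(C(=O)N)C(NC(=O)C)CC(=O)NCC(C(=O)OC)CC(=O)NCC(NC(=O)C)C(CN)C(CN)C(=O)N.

3

Working along the chain:
  H2NCO: –C(=O)NH2: carbonyl C bonded to C and to N → amide (the N is not a separate amine).
  CH2NHCH2: C–N–C with sp³ carbons and no adjacent C=O → amine (secondary).
  CO: –C(=O)– with carbon on both sides → ketone.
  CH(CONH2): pendant –CONH2: carbonyl C bonded to C and N → amide.
  CH(CONH2): pendant –CONH2: carbonyl C bonded to C and N → amide.
  CH(NHCOCH3): pendant –NHC(=O)CH3: N bonded to a carbonyl → amide (not amine).
  CH2CONHCH2: –C(=O)–N– linkage → amide (the N is not an amine).
  CH(COOCH3): pendant –COOCH3: carbonyl C bonded to C and –OCH3 → ester.
  CH2CONHCH2: –C(=O)–N– linkage → amide (the N is not an amine).
  CH(NHCOCH3): pendant –NHC(=O)CH3: N bonded to a carbonyl → amide (not amine).
  CH(CH2NH2): pendant –CH2NH2: N on sp³ C, no adjacent C=O → amine.
  CH(CH2NH2): pendant –CH2NH2: N on sp³ C, no adjacent C=O → amine.
  CONH2: –C(=O)NH2: carbonyl C bonded to C and to N → amide (the N is not a separate amine).
Amine appears at: CH2NHCH2, CH(CH2NH2), CH(CH2NH2) → 3.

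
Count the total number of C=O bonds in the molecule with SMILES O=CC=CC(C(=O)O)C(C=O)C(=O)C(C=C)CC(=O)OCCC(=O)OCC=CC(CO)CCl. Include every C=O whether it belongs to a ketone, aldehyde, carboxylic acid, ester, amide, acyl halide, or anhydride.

OHC: aldehyde, 1 C=O (running total 1).
CH(COOH): carboxylic acid, 1 C=O (running total 2).
CH(CHO): aldehyde, 1 C=O (running total 3).
CO: ketone, 1 C=O (running total 4).
CH2COOCH2: ester, 1 C=O (running total 5).
CH2COOCH2: ester, 1 C=O (running total 6).

6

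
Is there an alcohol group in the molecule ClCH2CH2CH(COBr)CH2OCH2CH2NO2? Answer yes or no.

no

Working along the chain:
  ClCH2: halogen on an sp³ carbon → alkyl halide.
  CH(COBr): pendant –C(=O)X: carbonyl C bonded to C and halogen → acyl halide.
  CH2OCH2: C–O–C with sp³ carbons on both sides and no adjacent C=O → ether.
  CH2NO2: –NO2 on carbon → nitro group.
The groups actually present are: acyl halide, alkyl halide, ether, nitro.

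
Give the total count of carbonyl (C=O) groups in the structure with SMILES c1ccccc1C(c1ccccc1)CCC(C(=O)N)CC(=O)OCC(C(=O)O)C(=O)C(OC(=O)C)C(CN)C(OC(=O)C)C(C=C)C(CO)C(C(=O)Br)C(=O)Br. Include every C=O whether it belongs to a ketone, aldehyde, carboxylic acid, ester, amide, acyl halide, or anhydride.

CH(CONH2): amide, 1 C=O (running total 1).
CH2COOCH2: ester, 1 C=O (running total 2).
CH(COOH): carboxylic acid, 1 C=O (running total 3).
CO: ketone, 1 C=O (running total 4).
CH(OCOCH3): ester, 1 C=O (running total 5).
CH(OCOCH3): ester, 1 C=O (running total 6).
CH(COBr): acyl halide, 1 C=O (running total 7).
COBr: acyl halide, 1 C=O (running total 8).

8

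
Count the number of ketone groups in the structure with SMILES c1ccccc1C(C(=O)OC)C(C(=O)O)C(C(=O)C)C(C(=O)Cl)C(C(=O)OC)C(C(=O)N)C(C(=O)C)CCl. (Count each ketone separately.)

2

Working along the chain:
  C6H5: C6H5– phenyl ring → arene.
  CH(COOCH3): pendant –COOCH3: carbonyl C bonded to C and –OCH3 → ester.
  CH(COOH): pendant –COOH: carbonyl C bonded to C and –OH → carboxylic acid.
  CH(COCH3): pendant –COCH3: carbonyl C bonded to two carbons → ketone.
  CH(COCl): pendant –C(=O)X: carbonyl C bonded to C and halogen → acyl halide.
  CH(COOCH3): pendant –COOCH3: carbonyl C bonded to C and –OCH3 → ester.
  CH(CONH2): pendant –CONH2: carbonyl C bonded to C and N → amide.
  CH(COCH3): pendant –COCH3: carbonyl C bonded to two carbons → ketone.
  CH2Cl: halogen on an sp³ carbon → alkyl halide.
Ketone appears at: CH(COCH3), CH(COCH3) → 2.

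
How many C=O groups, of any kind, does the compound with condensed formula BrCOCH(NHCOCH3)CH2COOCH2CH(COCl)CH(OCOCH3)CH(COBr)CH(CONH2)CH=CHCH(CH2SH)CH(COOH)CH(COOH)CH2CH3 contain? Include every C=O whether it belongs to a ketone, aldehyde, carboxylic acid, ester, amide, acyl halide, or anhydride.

9

BrCO: acyl halide, 1 C=O (running total 1).
CH(NHCOCH3): amide, 1 C=O (running total 2).
CH2COOCH2: ester, 1 C=O (running total 3).
CH(COCl): acyl halide, 1 C=O (running total 4).
CH(OCOCH3): ester, 1 C=O (running total 5).
CH(COBr): acyl halide, 1 C=O (running total 6).
CH(CONH2): amide, 1 C=O (running total 7).
CH(COOH): carboxylic acid, 1 C=O (running total 8).
CH(COOH): carboxylic acid, 1 C=O (running total 9).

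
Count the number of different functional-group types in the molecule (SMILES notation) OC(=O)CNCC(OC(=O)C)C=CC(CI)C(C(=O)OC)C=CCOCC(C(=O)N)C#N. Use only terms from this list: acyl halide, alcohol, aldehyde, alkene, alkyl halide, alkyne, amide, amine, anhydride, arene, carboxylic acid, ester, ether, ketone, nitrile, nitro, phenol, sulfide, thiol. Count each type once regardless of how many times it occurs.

8

–COOH: carbonyl C bonded to –OH and C → carboxylic acid (the –OH is not a separate alcohol).
C–N–C with sp³ carbons and no adjacent C=O → amine (secondary).
pendant –OC(=O)CH3: an acyloxy group → ester.
C=C double bond → alkene.
pendant –CH2X: halogen on sp³ carbon → alkyl halide.
pendant –COOCH3: carbonyl C bonded to C and –OCH3 → ester.
C=C double bond → alkene.
C–O–C with sp³ carbons on both sides and no adjacent C=O → ether.
pendant –CONH2: carbonyl C bonded to C and N → amide.
–C≡N: carbon triple-bonded to nitrogen → nitrile.
Distinct types present: alkene, alkyl halide, amide, amine, carboxylic acid, ester, ether, nitrile.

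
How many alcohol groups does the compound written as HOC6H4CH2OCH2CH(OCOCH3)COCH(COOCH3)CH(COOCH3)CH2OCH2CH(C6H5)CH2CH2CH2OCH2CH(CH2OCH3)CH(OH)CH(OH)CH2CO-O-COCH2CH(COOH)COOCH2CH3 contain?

–OH attached directly to an aromatic ring → phenol (not alcohol); the ring itself is an arene.
C–O–C with sp³ carbons on both sides and no adjacent C=O → ether.
pendant –OC(=O)CH3: an acyloxy group → ester.
–C(=O)– with carbon on both sides → ketone.
pendant –COOCH3: carbonyl C bonded to C and –OCH3 → ester.
pendant –COOCH3: carbonyl C bonded to C and –OCH3 → ester.
C–O–C with sp³ carbons on both sides and no adjacent C=O → ether.
pendant –C6H5: benzene ring → arene.
C–O–C with sp³ carbons on both sides and no adjacent C=O → ether.
pendant –CH2OCH3: C–O–C linkage → ether.
–OH on an sp³ carbon → alcohol (secondary).
–OH on an sp³ carbon → alcohol (secondary).
two acyl groups sharing one oxygen, –C(=O)–O–C(=O)– → anhydride.
pendant –COOH: carbonyl C bonded to C and –OH → carboxylic acid.
–C(=O)OCH2CH3: carbonyl C bonded to C and to –OEt → ester.
Alcohol appears at: CH(OH), CH(OH) → 2.

2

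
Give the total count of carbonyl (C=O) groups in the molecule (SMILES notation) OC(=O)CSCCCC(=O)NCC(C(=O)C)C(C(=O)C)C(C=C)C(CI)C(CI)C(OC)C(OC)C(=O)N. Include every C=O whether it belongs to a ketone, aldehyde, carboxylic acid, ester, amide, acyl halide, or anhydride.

5

HOOC: carboxylic acid, 1 C=O (running total 1).
CH2CONHCH2: amide, 1 C=O (running total 2).
CH(COCH3): ketone, 1 C=O (running total 3).
CH(COCH3): ketone, 1 C=O (running total 4).
CONH2: amide, 1 C=O (running total 5).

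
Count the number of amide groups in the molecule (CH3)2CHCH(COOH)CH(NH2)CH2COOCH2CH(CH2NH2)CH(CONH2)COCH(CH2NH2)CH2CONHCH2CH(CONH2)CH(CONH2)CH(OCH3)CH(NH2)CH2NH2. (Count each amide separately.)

Reading the structure from left to right:
  CH(COOH): pendant –COOH: carbonyl C bonded to C and –OH → carboxylic acid.
  CH(NH2): –NH2 on an sp³ carbon with no adjacent C=O → amine.
  CH2COOCH2: –C(=O)–O–C with C on the carbonyl side → ester.
  CH(CH2NH2): pendant –CH2NH2: N on sp³ C, no adjacent C=O → amine.
  CH(CONH2): pendant –CONH2: carbonyl C bonded to C and N → amide.
  CO: –C(=O)– with carbon on both sides → ketone.
  CH(CH2NH2): pendant –CH2NH2: N on sp³ C, no adjacent C=O → amine.
  CH2CONHCH2: –C(=O)–N– linkage → amide (the N is not an amine).
  CH(CONH2): pendant –CONH2: carbonyl C bonded to C and N → amide.
  CH(CONH2): pendant –CONH2: carbonyl C bonded to C and N → amide.
  CH(OCH3): pendant –OCH3: C–O–C with sp³ C, no adjacent C=O → ether.
  CH(NH2): –NH2 on an sp³ carbon with no adjacent C=O → amine.
  CH2NH2: –NH2 on an sp³ carbon with no adjacent C=O → amine.
Amide appears at: CH(CONH2), CH2CONHCH2, CH(CONH2), CH(CONH2) → 4.

4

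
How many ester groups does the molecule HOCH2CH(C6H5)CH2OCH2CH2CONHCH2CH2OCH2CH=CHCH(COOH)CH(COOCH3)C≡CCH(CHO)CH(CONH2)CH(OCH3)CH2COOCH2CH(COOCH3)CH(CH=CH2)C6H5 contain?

3

Reading the structure from left to right:
  HOCH2: HO– on an sp³ carbon → alcohol.
  CH(C6H5): pendant –C6H5: benzene ring → arene.
  CH2OCH2: C–O–C with sp³ carbons on both sides and no adjacent C=O → ether.
  CH2CONHCH2: –C(=O)–N– linkage → amide (the N is not an amine).
  CH2OCH2: C–O–C with sp³ carbons on both sides and no adjacent C=O → ether.
  CH=CH: C=C double bond → alkene.
  CH(COOH): pendant –COOH: carbonyl C bonded to C and –OH → carboxylic acid.
  CH(COOCH3): pendant –COOCH3: carbonyl C bonded to C and –OCH3 → ester.
  C≡C: C≡C triple bond → alkyne.
  CH(CHO): pendant –CHO: carbonyl C bonded to C and H → aldehyde.
  CH(CONH2): pendant –CONH2: carbonyl C bonded to C and N → amide.
  CH(OCH3): pendant –OCH3: C–O–C with sp³ C, no adjacent C=O → ether.
  CH2COOCH2: –C(=O)–O–C with C on the carbonyl side → ester.
  CH(COOCH3): pendant –COOCH3: carbonyl C bonded to C and –OCH3 → ester.
  CH(CH=CH2): pendant –CH=CH2: C=C double bond → alkene.
  C6H5: –C6H5 phenyl ring → arene.
Ester appears at: CH(COOCH3), CH2COOCH2, CH(COOCH3) → 3.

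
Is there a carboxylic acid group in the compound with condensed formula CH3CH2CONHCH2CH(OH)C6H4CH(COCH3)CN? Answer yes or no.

no

Working along the chain:
  CH2CONHCH2: –C(=O)–N– linkage → amide (the N is not an amine).
  CH(OH): –OH on an sp³ carbon → alcohol (secondary).
  C6H4: para-disubstituted benzene ring → arene.
  CH(COCH3): pendant –COCH3: carbonyl C bonded to two carbons → ketone.
  CN: –C≡N: carbon triple-bonded to nitrogen → nitrile.
In CH2CONHCH2, the carbonyl is bonded to nitrogen, not to –OH; that is an amide.
The groups actually present are: alcohol, amide, arene, ketone, nitrile.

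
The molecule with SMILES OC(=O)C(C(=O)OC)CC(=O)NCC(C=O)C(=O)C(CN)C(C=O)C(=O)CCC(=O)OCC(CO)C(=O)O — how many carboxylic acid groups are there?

Reading the structure from left to right:
  HOOC: –COOH: carbonyl C bonded to –OH and C → carboxylic acid (the –OH is not a separate alcohol).
  CH(COOCH3): pendant –COOCH3: carbonyl C bonded to C and –OCH3 → ester.
  CH2CONHCH2: –C(=O)–N– linkage → amide (the N is not an amine).
  CH(CHO): pendant –CHO: carbonyl C bonded to C and H → aldehyde.
  CO: –C(=O)– with carbon on both sides → ketone.
  CH(CH2NH2): pendant –CH2NH2: N on sp³ C, no adjacent C=O → amine.
  CH(CHO): pendant –CHO: carbonyl C bonded to C and H → aldehyde.
  CO: –C(=O)– with carbon on both sides → ketone.
  CH2COOCH2: –C(=O)–O–C with C on the carbonyl side → ester.
  CH(CH2OH): pendant –CH2OH on an sp³ backbone C → alcohol.
  COOH: –COOH: carbonyl C bonded to –OH and C → carboxylic acid (the –OH is not a separate alcohol).
Carboxylic acid appears at: HOOC, COOH → 2.

2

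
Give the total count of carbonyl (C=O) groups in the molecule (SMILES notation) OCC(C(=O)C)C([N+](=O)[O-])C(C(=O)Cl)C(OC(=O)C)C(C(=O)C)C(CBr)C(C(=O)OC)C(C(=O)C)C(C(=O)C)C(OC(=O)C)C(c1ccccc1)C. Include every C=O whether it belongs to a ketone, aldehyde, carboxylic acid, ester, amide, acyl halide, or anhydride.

8

CH(COCH3): ketone, 1 C=O (running total 1).
CH(COCl): acyl halide, 1 C=O (running total 2).
CH(OCOCH3): ester, 1 C=O (running total 3).
CH(COCH3): ketone, 1 C=O (running total 4).
CH(COOCH3): ester, 1 C=O (running total 5).
CH(COCH3): ketone, 1 C=O (running total 6).
CH(COCH3): ketone, 1 C=O (running total 7).
CH(OCOCH3): ester, 1 C=O (running total 8).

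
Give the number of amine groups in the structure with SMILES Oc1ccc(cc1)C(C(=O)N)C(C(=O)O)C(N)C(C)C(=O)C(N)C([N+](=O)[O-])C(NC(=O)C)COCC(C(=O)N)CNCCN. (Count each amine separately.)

4

Taking each segment in turn:
  HOC6H4: –OH attached directly to an aromatic ring → phenol (not alcohol); the ring itself is an arene.
  CH(CONH2): pendant –CONH2: carbonyl C bonded to C and N → amide.
  CH(COOH): pendant –COOH: carbonyl C bonded to C and –OH → carboxylic acid.
  CH(NH2): –NH2 on an sp³ carbon with no adjacent C=O → amine.
  CO: –C(=O)– with carbon on both sides → ketone.
  CH(NH2): –NH2 on an sp³ carbon with no adjacent C=O → amine.
  CH(NO2): –NO2 on an sp³ carbon → nitro (the N=O is not a carbonyl).
  CH(NHCOCH3): pendant –NHC(=O)CH3: N bonded to a carbonyl → amide (not amine).
  CH2OCH2: C–O–C with sp³ carbons on both sides and no adjacent C=O → ether.
  CH(CONH2): pendant –CONH2: carbonyl C bonded to C and N → amide.
  CH2NHCH2: C–N–C with sp³ carbons and no adjacent C=O → amine (secondary).
  CH2NH2: –NH2 on an sp³ carbon with no adjacent C=O → amine.
Amine appears at: CH(NH2), CH(NH2), CH2NHCH2, CH2NH2 → 4.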